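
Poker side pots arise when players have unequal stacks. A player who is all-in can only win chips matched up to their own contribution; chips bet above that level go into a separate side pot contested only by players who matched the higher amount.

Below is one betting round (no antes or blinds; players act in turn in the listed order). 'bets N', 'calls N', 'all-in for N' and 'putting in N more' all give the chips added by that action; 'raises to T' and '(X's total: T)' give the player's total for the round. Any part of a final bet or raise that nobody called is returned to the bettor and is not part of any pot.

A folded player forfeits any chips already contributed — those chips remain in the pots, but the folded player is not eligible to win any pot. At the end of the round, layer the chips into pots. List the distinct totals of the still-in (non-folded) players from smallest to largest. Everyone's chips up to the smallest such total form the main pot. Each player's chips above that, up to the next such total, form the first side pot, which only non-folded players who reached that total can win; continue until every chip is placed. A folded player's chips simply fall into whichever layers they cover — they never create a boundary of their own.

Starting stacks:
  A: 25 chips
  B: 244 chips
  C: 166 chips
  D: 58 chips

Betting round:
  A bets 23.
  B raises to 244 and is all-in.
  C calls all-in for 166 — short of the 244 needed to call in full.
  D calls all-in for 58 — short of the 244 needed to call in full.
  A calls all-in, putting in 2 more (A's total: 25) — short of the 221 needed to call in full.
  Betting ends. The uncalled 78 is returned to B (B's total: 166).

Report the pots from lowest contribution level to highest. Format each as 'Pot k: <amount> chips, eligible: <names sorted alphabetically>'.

Contributions (after 78 returned to B): A=25, B=166, C=166, D=58
Pot levels (distinct totals of non-folded players): 25, 58, 166
Layer 1-25: 25 each from A, B, C, D = 25*4 = 100 chips; eligible A, B, C, D
Layer 26-58: 33 each from B, C, D = 33*3 = 99 chips; eligible B, C, D
Layer 59-166: 108 each from B, C = 108*2 = 216 chips; eligible B, C

Pot 1: 100 chips, eligible: A, B, C, D
Pot 2: 99 chips, eligible: B, C, D
Pot 3: 216 chips, eligible: B, C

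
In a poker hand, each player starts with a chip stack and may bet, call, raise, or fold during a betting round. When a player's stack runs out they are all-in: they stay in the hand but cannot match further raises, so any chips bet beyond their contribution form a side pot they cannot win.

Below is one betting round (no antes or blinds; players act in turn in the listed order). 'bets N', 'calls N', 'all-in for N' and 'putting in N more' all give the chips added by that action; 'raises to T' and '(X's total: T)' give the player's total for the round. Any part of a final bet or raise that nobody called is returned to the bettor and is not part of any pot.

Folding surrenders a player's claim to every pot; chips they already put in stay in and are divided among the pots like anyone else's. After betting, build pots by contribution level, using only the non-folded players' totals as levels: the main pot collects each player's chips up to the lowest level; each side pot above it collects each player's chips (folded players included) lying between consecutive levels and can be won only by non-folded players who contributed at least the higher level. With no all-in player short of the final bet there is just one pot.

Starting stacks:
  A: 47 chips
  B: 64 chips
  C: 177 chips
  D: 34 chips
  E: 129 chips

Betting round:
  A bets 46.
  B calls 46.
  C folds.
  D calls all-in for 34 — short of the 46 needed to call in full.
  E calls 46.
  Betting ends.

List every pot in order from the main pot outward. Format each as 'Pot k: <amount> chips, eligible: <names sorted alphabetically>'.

Contributions: A=46, B=46, D=34, E=46
Folded: C
Pot levels (distinct totals of non-folded players): 34, 46
Layer 1-34: 34 each from A, B, D, E = 34*4 = 136 chips; eligible A, B, D, E
Layer 35-46: 12 each from A, B, E = 12*3 = 36 chips; eligible A, B, E

Pot 1: 136 chips, eligible: A, B, D, E
Pot 2: 36 chips, eligible: A, B, E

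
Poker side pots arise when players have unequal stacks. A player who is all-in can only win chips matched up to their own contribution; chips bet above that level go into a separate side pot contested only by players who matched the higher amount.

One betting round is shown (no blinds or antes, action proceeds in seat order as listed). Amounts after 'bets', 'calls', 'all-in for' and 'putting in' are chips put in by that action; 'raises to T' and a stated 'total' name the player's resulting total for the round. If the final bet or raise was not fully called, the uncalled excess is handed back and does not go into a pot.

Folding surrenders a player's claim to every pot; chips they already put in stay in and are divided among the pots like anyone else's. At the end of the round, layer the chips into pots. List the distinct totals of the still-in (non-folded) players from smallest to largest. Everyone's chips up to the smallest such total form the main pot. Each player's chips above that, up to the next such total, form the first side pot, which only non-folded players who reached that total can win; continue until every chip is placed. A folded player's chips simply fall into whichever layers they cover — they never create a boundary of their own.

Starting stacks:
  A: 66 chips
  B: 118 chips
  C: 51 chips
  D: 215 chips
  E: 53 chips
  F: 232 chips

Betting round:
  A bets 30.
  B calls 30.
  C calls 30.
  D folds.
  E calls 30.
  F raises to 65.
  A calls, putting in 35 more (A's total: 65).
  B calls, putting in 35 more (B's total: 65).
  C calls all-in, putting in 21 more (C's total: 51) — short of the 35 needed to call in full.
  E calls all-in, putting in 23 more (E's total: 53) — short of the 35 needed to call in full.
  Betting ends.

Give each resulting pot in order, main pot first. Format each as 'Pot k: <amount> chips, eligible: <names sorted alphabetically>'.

Contributions: A=65, B=65, C=51, E=53, F=65
Folded: D
Pot levels (distinct totals of non-folded players): 51, 53, 65
Layer 1-51: 51 each from A, B, C, E, F = 51*5 = 255 chips; eligible A, B, C, E, F
Layer 52-53: 2 each from A, B, E, F = 2*4 = 8 chips; eligible A, B, E, F
Layer 54-65: 12 each from A, B, F = 12*3 = 36 chips; eligible A, B, F

Pot 1: 255 chips, eligible: A, B, C, E, F
Pot 2: 8 chips, eligible: A, B, E, F
Pot 3: 36 chips, eligible: A, B, F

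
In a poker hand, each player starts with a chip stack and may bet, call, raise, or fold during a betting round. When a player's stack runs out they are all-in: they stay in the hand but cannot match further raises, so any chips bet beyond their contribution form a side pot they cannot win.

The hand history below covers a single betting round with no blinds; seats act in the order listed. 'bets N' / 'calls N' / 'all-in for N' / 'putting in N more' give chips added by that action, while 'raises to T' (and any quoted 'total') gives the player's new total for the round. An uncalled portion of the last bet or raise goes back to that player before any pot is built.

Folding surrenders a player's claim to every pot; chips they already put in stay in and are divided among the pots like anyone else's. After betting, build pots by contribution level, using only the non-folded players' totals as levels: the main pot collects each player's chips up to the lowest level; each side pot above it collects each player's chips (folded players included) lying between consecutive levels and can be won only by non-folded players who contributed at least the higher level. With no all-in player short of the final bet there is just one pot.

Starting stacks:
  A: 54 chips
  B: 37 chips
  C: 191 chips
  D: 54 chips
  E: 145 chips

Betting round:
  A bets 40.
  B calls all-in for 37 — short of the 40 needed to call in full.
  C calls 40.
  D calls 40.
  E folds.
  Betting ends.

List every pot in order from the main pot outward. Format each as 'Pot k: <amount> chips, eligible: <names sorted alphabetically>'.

Pot 1: 148 chips, eligible: A, B, C, D
Pot 2: 9 chips, eligible: A, C, D

Derivation:
Contributions: A=40, B=37, C=40, D=40
Folded: E
Pot levels (distinct totals of non-folded players): 37, 40
Layer 1-37: 37 each from A, B, C, D = 37*4 = 148 chips; eligible A, B, C, D
Layer 38-40: 3 each from A, C, D = 3*3 = 9 chips; eligible A, C, D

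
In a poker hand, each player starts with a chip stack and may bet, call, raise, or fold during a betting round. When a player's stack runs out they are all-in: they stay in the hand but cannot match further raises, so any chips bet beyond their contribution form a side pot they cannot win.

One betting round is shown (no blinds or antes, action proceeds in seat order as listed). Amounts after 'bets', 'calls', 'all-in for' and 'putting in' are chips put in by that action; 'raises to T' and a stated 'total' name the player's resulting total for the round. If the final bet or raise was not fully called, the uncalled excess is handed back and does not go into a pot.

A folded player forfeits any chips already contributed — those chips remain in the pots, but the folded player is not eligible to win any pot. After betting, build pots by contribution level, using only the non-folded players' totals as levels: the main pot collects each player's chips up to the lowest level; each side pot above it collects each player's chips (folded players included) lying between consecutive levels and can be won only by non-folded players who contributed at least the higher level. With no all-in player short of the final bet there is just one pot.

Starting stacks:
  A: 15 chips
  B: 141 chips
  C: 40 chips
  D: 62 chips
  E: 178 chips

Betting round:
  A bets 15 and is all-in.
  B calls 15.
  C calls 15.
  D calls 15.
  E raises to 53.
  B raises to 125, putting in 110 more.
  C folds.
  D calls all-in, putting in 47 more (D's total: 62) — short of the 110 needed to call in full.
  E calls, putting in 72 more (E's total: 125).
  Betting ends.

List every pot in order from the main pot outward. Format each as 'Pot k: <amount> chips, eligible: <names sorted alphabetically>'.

Pot 1: 75 chips, eligible: A, B, D, E
Pot 2: 141 chips, eligible: B, D, E
Pot 3: 126 chips, eligible: B, E

Derivation:
Contributions: A=15, B=125, C=15, D=62, E=125
Folded: C
Pot levels (distinct totals of non-folded players): 15, 62, 125
Layer 1-15: 15 each from A, B, C, D, E = 15*5 = 75 chips; eligible A, B, D, E
Layer 16-62: 47 each from B, D, E = 47*3 = 141 chips; eligible B, D, E
Layer 63-125: 63 each from B, E = 63*2 = 126 chips; eligible B, E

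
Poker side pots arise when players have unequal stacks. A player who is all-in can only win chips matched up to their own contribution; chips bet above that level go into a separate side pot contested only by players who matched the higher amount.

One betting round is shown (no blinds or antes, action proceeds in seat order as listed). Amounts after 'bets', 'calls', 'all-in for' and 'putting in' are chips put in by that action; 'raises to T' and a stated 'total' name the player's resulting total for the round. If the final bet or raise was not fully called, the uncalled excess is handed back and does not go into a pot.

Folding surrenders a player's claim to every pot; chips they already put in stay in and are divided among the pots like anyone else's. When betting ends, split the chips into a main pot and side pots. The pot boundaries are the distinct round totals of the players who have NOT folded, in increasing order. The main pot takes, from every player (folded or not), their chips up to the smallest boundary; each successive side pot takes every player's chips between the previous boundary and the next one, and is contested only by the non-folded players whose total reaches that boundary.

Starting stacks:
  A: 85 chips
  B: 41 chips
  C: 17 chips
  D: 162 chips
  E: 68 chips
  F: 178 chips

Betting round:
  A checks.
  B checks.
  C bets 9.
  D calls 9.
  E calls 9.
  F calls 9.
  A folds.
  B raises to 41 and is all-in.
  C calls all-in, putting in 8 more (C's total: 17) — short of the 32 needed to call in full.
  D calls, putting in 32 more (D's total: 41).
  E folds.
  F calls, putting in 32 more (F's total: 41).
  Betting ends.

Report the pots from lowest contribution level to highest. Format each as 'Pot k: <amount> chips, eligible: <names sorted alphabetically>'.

Pot 1: 77 chips, eligible: B, C, D, F
Pot 2: 72 chips, eligible: B, D, F

Derivation:
Contributions: B=41, C=17, D=41, E=9, F=41
Folded: A, E
Pot levels (distinct totals of non-folded players): 17, 41
Layer 1-17: B 17 + C 17 + D 17 + E 9 + F 17 = 77 chips; eligible B, C, D, F
Layer 18-41: 24 each from B, D, F = 24*3 = 72 chips; eligible B, D, F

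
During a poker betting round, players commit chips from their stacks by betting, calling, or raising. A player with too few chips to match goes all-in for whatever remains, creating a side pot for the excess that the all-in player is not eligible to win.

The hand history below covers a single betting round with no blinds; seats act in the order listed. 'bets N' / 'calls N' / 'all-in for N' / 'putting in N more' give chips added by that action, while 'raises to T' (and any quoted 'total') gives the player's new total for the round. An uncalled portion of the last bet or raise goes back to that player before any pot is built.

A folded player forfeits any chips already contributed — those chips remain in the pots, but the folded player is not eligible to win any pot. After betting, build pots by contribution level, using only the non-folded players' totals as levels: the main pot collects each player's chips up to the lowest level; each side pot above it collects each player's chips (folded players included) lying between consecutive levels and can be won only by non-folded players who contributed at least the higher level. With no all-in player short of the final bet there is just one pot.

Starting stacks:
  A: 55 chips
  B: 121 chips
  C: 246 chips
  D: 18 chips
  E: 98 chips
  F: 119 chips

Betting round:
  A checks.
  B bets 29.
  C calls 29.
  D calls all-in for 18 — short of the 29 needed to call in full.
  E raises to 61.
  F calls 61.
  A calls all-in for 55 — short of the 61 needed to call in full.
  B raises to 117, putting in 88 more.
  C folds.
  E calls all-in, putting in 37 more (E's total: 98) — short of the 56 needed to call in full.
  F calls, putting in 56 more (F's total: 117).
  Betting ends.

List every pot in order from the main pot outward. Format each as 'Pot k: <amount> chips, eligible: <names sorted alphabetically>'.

Pot 1: 108 chips, eligible: A, B, D, E, F
Pot 2: 159 chips, eligible: A, B, E, F
Pot 3: 129 chips, eligible: B, E, F
Pot 4: 38 chips, eligible: B, F

Derivation:
Contributions: A=55, B=117, C=29, D=18, E=98, F=117
Folded: C
Pot levels (distinct totals of non-folded players): 18, 55, 98, 117
Layer 1-18: 18 each from A, B, C, D, E, F = 18*6 = 108 chips; eligible A, B, D, E, F
Layer 19-55: A 37 + B 37 + C 11 + E 37 + F 37 = 159 chips; eligible A, B, E, F
Layer 56-98: 43 each from B, E, F = 43*3 = 129 chips; eligible B, E, F
Layer 99-117: 19 each from B, F = 19*2 = 38 chips; eligible B, F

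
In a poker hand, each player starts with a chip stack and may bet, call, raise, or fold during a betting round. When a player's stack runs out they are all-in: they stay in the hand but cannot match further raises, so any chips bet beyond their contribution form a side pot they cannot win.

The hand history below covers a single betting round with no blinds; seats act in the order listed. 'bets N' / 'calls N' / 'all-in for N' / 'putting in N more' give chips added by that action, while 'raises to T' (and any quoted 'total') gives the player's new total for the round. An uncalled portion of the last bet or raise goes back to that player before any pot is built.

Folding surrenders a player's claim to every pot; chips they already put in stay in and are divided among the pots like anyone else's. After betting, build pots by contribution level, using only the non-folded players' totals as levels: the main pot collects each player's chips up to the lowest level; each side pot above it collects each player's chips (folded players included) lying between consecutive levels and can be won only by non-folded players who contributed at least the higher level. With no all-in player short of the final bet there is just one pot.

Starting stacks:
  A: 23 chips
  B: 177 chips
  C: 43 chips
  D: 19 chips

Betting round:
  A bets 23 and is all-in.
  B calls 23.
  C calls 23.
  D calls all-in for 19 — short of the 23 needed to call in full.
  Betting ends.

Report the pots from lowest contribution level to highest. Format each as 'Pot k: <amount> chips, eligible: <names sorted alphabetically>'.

Pot 1: 76 chips, eligible: A, B, C, D
Pot 2: 12 chips, eligible: A, B, C

Derivation:
Contributions: A=23, B=23, C=23, D=19
Pot levels (distinct totals of non-folded players): 19, 23
Layer 1-19: 19 each from A, B, C, D = 19*4 = 76 chips; eligible A, B, C, D
Layer 20-23: 4 each from A, B, C = 4*3 = 12 chips; eligible A, B, C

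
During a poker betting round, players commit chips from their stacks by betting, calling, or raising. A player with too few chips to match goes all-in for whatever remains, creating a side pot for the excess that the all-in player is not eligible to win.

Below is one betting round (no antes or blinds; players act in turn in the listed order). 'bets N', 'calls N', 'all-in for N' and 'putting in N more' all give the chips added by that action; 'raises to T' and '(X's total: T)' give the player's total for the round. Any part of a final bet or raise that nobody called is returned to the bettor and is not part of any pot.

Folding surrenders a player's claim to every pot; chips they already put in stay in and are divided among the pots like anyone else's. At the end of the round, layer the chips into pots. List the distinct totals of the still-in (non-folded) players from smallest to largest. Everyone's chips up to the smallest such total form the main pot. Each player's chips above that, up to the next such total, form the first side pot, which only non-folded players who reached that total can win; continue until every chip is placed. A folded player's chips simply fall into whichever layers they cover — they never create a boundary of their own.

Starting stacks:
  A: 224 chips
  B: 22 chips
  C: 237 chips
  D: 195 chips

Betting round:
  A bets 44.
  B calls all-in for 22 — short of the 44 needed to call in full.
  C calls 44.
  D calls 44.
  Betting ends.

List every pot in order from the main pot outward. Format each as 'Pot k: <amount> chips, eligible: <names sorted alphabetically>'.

Pot 1: 88 chips, eligible: A, B, C, D
Pot 2: 66 chips, eligible: A, C, D

Derivation:
Contributions: A=44, B=22, C=44, D=44
Pot levels (distinct totals of non-folded players): 22, 44
Layer 1-22: 22 each from A, B, C, D = 22*4 = 88 chips; eligible A, B, C, D
Layer 23-44: 22 each from A, C, D = 22*3 = 66 chips; eligible A, C, D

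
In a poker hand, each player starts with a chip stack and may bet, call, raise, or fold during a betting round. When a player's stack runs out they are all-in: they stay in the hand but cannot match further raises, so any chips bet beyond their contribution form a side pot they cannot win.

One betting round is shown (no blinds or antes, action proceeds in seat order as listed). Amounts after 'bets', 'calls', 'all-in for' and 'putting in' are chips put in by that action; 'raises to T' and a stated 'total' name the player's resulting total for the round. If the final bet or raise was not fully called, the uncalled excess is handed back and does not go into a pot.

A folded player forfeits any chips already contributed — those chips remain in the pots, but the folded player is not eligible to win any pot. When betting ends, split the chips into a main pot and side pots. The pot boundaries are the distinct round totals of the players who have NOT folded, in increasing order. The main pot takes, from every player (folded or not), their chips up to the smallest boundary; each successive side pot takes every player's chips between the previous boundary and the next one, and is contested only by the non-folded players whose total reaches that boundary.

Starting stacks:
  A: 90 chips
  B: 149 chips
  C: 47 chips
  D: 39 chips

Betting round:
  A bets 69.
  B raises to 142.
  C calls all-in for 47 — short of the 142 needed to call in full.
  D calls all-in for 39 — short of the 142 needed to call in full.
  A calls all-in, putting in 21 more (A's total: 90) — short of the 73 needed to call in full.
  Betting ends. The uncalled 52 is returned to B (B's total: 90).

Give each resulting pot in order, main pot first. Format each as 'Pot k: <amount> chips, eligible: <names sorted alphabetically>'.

Contributions (after 52 returned to B): A=90, B=90, C=47, D=39
Pot levels (distinct totals of non-folded players): 39, 47, 90
Layer 1-39: 39 each from A, B, C, D = 39*4 = 156 chips; eligible A, B, C, D
Layer 40-47: 8 each from A, B, C = 8*3 = 24 chips; eligible A, B, C
Layer 48-90: 43 each from A, B = 43*2 = 86 chips; eligible A, B

Pot 1: 156 chips, eligible: A, B, C, D
Pot 2: 24 chips, eligible: A, B, C
Pot 3: 86 chips, eligible: A, B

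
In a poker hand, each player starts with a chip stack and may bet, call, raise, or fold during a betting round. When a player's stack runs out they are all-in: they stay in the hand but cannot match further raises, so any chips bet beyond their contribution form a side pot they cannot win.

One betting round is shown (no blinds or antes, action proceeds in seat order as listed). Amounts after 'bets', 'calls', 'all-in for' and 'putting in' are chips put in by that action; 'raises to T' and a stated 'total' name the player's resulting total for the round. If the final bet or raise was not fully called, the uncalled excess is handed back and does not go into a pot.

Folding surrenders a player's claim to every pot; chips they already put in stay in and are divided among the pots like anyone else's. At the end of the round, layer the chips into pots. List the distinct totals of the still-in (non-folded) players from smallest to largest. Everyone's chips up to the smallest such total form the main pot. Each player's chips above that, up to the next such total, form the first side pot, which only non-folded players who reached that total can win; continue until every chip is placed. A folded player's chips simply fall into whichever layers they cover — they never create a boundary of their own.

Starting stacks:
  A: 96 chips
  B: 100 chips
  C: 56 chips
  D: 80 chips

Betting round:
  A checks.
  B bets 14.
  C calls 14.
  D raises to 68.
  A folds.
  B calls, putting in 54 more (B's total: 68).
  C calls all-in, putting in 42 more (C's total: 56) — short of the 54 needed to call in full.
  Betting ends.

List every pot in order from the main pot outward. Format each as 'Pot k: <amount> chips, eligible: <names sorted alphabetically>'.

Pot 1: 168 chips, eligible: B, C, D
Pot 2: 24 chips, eligible: B, D

Derivation:
Contributions: B=68, C=56, D=68
Folded: A
Pot levels (distinct totals of non-folded players): 56, 68
Layer 1-56: 56 each from B, C, D = 56*3 = 168 chips; eligible B, C, D
Layer 57-68: 12 each from B, D = 12*2 = 24 chips; eligible B, D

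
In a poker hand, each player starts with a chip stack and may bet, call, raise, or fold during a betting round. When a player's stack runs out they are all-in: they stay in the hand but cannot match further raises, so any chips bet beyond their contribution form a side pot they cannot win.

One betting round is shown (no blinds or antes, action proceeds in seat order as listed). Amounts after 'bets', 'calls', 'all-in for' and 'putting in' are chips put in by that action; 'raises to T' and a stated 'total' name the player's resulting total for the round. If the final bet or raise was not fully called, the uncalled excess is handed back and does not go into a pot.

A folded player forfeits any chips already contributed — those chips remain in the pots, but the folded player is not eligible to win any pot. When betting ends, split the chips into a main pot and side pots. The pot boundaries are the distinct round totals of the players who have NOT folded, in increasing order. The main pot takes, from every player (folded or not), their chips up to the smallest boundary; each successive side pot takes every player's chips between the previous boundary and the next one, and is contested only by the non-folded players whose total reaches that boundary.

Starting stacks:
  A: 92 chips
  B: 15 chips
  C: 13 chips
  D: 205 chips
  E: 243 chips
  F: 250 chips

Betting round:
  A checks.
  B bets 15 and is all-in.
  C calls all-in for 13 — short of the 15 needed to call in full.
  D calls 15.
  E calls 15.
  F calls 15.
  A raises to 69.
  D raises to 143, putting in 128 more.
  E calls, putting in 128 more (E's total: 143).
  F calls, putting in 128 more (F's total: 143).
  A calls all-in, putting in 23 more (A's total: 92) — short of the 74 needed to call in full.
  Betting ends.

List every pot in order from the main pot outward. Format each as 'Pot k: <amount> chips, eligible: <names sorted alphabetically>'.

Pot 1: 78 chips, eligible: A, B, C, D, E, F
Pot 2: 10 chips, eligible: A, B, D, E, F
Pot 3: 308 chips, eligible: A, D, E, F
Pot 4: 153 chips, eligible: D, E, F

Derivation:
Contributions: A=92, B=15, C=13, D=143, E=143, F=143
Pot levels (distinct totals of non-folded players): 13, 15, 92, 143
Layer 1-13: 13 each from A, B, C, D, E, F = 13*6 = 78 chips; eligible A, B, C, D, E, F
Layer 14-15: 2 each from A, B, D, E, F = 2*5 = 10 chips; eligible A, B, D, E, F
Layer 16-92: 77 each from A, D, E, F = 77*4 = 308 chips; eligible A, D, E, F
Layer 93-143: 51 each from D, E, F = 51*3 = 153 chips; eligible D, E, F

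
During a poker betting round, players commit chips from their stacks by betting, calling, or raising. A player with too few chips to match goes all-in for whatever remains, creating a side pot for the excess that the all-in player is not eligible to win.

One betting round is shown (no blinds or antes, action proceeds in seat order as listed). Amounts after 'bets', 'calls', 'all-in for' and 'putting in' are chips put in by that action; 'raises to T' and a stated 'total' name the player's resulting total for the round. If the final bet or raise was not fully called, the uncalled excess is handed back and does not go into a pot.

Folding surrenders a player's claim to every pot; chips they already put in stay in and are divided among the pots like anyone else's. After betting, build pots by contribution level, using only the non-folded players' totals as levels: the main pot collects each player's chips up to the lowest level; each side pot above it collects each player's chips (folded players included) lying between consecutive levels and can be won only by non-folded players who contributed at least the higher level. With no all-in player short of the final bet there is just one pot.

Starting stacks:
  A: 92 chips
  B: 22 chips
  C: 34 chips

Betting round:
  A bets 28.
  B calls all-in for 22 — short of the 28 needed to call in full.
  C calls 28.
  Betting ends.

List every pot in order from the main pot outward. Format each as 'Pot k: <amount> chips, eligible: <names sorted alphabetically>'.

Pot 1: 66 chips, eligible: A, B, C
Pot 2: 12 chips, eligible: A, C

Derivation:
Contributions: A=28, B=22, C=28
Pot levels (distinct totals of non-folded players): 22, 28
Layer 1-22: 22 each from A, B, C = 22*3 = 66 chips; eligible A, B, C
Layer 23-28: 6 each from A, C = 6*2 = 12 chips; eligible A, C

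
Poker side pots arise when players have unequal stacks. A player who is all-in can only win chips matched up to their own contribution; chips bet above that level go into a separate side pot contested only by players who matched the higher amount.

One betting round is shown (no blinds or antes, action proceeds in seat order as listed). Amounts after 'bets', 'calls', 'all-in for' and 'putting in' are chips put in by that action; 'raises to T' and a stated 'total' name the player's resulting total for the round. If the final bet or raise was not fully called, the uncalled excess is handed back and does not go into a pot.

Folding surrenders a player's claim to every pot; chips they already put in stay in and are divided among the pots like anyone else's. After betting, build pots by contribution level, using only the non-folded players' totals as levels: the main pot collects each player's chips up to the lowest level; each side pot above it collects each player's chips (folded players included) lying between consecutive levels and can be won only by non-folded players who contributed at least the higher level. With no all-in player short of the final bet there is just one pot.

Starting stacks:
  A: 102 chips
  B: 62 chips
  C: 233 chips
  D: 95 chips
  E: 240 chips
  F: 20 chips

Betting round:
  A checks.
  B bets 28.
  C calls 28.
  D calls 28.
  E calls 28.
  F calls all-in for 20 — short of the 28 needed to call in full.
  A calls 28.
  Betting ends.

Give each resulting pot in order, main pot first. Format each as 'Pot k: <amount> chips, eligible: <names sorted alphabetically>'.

Pot 1: 120 chips, eligible: A, B, C, D, E, F
Pot 2: 40 chips, eligible: A, B, C, D, E

Derivation:
Contributions: A=28, B=28, C=28, D=28, E=28, F=20
Pot levels (distinct totals of non-folded players): 20, 28
Layer 1-20: 20 each from A, B, C, D, E, F = 20*6 = 120 chips; eligible A, B, C, D, E, F
Layer 21-28: 8 each from A, B, C, D, E = 8*5 = 40 chips; eligible A, B, C, D, E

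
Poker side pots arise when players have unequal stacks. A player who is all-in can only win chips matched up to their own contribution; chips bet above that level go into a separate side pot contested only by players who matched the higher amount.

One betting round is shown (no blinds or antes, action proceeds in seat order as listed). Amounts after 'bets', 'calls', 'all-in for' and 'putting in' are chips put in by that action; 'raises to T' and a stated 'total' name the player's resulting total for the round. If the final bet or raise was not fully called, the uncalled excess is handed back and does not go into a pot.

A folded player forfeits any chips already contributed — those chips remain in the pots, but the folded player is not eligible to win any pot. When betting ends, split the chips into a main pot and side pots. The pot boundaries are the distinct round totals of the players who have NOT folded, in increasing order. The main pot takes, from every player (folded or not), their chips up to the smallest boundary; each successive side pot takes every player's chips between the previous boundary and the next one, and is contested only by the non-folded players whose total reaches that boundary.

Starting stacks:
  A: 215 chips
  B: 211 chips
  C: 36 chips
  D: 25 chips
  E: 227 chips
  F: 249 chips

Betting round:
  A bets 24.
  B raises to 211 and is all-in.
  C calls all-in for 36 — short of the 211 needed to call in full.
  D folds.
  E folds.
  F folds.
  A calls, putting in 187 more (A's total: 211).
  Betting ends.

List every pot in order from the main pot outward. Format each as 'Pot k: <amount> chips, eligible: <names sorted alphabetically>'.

Contributions: A=211, B=211, C=36
Folded: D, E, F
Pot levels (distinct totals of non-folded players): 36, 211
Layer 1-36: 36 each from A, B, C = 36*3 = 108 chips; eligible A, B, C
Layer 37-211: 175 each from A, B = 175*2 = 350 chips; eligible A, B

Pot 1: 108 chips, eligible: A, B, C
Pot 2: 350 chips, eligible: A, B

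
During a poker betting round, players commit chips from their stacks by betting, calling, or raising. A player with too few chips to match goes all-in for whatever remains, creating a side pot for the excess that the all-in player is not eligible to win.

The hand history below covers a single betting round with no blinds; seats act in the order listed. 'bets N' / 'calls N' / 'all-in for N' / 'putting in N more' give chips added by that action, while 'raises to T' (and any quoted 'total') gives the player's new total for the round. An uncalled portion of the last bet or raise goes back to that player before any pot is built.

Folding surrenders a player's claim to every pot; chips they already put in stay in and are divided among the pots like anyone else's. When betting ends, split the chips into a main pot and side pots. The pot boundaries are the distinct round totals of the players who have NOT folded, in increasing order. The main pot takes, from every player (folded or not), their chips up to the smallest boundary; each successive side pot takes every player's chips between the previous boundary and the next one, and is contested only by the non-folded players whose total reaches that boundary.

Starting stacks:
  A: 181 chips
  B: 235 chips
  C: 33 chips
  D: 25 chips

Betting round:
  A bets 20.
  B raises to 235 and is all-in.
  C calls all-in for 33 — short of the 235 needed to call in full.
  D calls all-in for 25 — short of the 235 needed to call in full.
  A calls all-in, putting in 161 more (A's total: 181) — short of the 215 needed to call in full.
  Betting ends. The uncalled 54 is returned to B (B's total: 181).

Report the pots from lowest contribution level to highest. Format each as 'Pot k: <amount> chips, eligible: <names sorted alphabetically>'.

Pot 1: 100 chips, eligible: A, B, C, D
Pot 2: 24 chips, eligible: A, B, C
Pot 3: 296 chips, eligible: A, B

Derivation:
Contributions (after 54 returned to B): A=181, B=181, C=33, D=25
Pot levels (distinct totals of non-folded players): 25, 33, 181
Layer 1-25: 25 each from A, B, C, D = 25*4 = 100 chips; eligible A, B, C, D
Layer 26-33: 8 each from A, B, C = 8*3 = 24 chips; eligible A, B, C
Layer 34-181: 148 each from A, B = 148*2 = 296 chips; eligible A, B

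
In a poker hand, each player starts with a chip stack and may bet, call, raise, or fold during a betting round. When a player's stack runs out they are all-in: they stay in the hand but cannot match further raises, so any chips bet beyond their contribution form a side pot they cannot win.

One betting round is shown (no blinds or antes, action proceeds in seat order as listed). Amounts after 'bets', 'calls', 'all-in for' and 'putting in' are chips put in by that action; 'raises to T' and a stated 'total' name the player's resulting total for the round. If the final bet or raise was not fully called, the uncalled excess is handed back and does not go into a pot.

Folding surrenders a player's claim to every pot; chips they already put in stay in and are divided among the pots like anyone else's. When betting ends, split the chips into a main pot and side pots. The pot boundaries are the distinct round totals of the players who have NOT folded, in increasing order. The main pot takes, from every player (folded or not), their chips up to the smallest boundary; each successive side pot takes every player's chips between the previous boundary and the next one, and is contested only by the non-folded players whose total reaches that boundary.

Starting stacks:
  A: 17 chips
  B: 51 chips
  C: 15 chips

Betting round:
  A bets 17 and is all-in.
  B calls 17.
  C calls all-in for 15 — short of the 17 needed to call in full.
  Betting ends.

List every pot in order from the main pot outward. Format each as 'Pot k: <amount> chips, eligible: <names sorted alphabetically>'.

Pot 1: 45 chips, eligible: A, B, C
Pot 2: 4 chips, eligible: A, B

Derivation:
Contributions: A=17, B=17, C=15
Pot levels (distinct totals of non-folded players): 15, 17
Layer 1-15: 15 each from A, B, C = 15*3 = 45 chips; eligible A, B, C
Layer 16-17: 2 each from A, B = 2*2 = 4 chips; eligible A, B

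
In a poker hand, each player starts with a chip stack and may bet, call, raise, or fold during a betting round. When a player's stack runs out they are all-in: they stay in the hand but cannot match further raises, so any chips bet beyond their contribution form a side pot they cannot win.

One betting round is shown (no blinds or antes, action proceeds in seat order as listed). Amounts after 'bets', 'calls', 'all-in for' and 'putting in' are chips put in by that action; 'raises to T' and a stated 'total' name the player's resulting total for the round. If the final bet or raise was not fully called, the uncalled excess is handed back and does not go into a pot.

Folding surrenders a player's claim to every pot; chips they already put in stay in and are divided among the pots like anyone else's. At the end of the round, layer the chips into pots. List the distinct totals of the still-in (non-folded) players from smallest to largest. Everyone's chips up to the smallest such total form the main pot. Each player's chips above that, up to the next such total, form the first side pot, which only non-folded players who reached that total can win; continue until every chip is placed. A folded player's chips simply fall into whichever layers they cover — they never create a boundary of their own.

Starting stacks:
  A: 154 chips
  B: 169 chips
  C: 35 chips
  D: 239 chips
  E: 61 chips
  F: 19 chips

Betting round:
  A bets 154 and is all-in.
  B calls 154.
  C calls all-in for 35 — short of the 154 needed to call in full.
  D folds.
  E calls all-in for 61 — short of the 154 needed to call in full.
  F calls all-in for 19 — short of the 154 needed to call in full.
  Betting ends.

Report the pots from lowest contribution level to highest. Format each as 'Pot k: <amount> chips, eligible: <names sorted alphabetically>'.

Contributions: A=154, B=154, C=35, E=61, F=19
Folded: D
Pot levels (distinct totals of non-folded players): 19, 35, 61, 154
Layer 1-19: 19 each from A, B, C, E, F = 19*5 = 95 chips; eligible A, B, C, E, F
Layer 20-35: 16 each from A, B, C, E = 16*4 = 64 chips; eligible A, B, C, E
Layer 36-61: 26 each from A, B, E = 26*3 = 78 chips; eligible A, B, E
Layer 62-154: 93 each from A, B = 93*2 = 186 chips; eligible A, B

Pot 1: 95 chips, eligible: A, B, C, E, F
Pot 2: 64 chips, eligible: A, B, C, E
Pot 3: 78 chips, eligible: A, B, E
Pot 4: 186 chips, eligible: A, B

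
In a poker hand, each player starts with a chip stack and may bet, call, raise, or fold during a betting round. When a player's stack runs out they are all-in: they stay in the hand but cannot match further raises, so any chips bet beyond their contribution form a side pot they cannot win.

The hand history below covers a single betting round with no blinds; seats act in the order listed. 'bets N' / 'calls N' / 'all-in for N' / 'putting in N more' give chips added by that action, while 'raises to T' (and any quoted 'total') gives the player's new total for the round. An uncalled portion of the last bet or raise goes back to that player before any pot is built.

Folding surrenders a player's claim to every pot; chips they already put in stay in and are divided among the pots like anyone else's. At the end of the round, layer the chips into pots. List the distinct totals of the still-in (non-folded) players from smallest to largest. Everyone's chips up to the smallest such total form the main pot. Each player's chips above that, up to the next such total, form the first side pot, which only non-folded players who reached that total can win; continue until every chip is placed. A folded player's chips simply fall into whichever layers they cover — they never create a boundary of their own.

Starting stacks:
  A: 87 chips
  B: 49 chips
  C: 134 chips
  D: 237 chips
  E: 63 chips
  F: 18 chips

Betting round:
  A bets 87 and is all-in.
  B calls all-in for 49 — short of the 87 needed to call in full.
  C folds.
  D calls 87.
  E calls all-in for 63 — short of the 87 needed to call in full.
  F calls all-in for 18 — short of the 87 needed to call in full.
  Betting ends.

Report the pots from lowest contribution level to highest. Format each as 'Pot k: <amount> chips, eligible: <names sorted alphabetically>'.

Contributions: A=87, B=49, D=87, E=63, F=18
Folded: C
Pot levels (distinct totals of non-folded players): 18, 49, 63, 87
Layer 1-18: 18 each from A, B, D, E, F = 18*5 = 90 chips; eligible A, B, D, E, F
Layer 19-49: 31 each from A, B, D, E = 31*4 = 124 chips; eligible A, B, D, E
Layer 50-63: 14 each from A, D, E = 14*3 = 42 chips; eligible A, D, E
Layer 64-87: 24 each from A, D = 24*2 = 48 chips; eligible A, D

Pot 1: 90 chips, eligible: A, B, D, E, F
Pot 2: 124 chips, eligible: A, B, D, E
Pot 3: 42 chips, eligible: A, D, E
Pot 4: 48 chips, eligible: A, D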